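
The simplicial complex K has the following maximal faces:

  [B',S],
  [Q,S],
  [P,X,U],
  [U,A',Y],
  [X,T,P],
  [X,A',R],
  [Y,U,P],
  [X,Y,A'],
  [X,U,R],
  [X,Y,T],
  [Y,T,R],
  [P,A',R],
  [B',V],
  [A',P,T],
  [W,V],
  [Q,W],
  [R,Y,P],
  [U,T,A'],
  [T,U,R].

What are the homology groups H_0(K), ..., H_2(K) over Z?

We work with the vertex ordering P < Q < R < S < T < U < V < W < X < Y < A' < B'. The simplices of K, each written with vertices in increasing order, are:

  0-simplices (12): [P], [Q], [R], [S], [T], [U], [V], [W], [X], [Y], [A'], [B']
  1-simplices (26): (26 of them)
  2-simplices (14): [P,R,Y], [P,R,A'], [P,T,X], [P,T,A'], [P,U,X], [P,U,Y], [R,T,U], [R,T,Y], [R,U,X], [R,X,A'], [T,U,A'], [T,X,Y], [U,Y,A'], [X,Y,A']

giving chain groups C_0 ≅ Z^12, C_1 ≅ Z^26, C_2 ≅ Z^14.

∂_1: C_1 → C_0 maps an edge to its endpoints' difference, ∂[p,q] = q − p. For instance
  ∂[R,X] = [X] − [R].
This gives a 12×26 integer matrix of rank 10; reducing to Smith normal form yields diagonal entries (1,1,1,1,1,1,1,1,1,1).

∂_2: C_2 → C_1 sends each 2-simplex [p,q,r] to [q,r] − [p,r] + [p,q]. For instance
  ∂[R,T,U] = [T,U] − [R,U] + [R,T],
  ∂[R,T,Y] = [T,Y] − [R,Y] + [R,T].
The resulting 26×14 matrix has rank 13, and its Smith normal form has invariant factors (1,1,1,1,1,1,1,1,1,1,1,1,1).

Computing H_k = (kernel of ∂_k) / (image of ∂_{k+1}):

  H_0: rank C_0 − rank ∂_1 = 12 − 10 = 2, and the invariant factors of ∂_1 are all 1, so H_0 ≅ Z^2.
  H_1: rank ker ∂_1 − rank ∂_2 = (26 − 10) − 13 = 3, and the invariant factors of ∂_2 are all 1, so H_1 ≅ Z^3.
  H_2: rank ker ∂_2 − rank ∂_3 = (14 − 13) − 0 = 1, and there is no ∂_3, so H_2 ≅ Z.

(K is a triangulation of the disjoint union of the torus T^2 and the circle S^1.)

H_0 ≅ Z^2,  H_1 ≅ Z^3,  H_2 ≅ Z.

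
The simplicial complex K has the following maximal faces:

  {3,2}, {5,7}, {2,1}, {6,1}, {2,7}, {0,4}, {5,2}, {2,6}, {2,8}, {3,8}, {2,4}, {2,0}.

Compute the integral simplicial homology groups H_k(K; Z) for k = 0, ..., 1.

Fix the vertex order 0 < 1 < 2 < 3 < 4 < 5 < 6 < 7 < 8 and write every simplex with vertices in increasing order. Then dim K = 1 and the simplices of K are:

  0-simplices (9): [0], [1], [2], [3], [4], [5], [6], [7], [8]
  1-simplices (12): [0,2], [0,4], [1,2], [1,6], [2,3], [2,4], [2,5], [2,6], [2,7], [2,8], [3,8], [5,7]

Hence C_0 ≅ Z^9, C_1 ≅ Z^12.

∂_1: C_1 → C_0 is given by ∂[p,q] = [q] − [p]. For instance
  ∂[3,8] = [8] − [3].
The resulting 9×12 matrix has rank 8, and its Smith normal form has invariant factors (1,1,1,1,1,1,1,1).

Now H_k = ker ∂_k / im ∂_{k+1}, so:

  H_0: rank C_0 − rank ∂_1 = 9 − 8 = 1, and the invariant factors of ∂_1 are all 1, so H_0 = Z.
  H_1: rank ker ∂_1 − rank ∂_2 = (12 − 8) − 0 = 4, and there is no ∂_2, so H_1 = Z^4.

H_0 ≅ Z,  H_1 ≅ Z^4.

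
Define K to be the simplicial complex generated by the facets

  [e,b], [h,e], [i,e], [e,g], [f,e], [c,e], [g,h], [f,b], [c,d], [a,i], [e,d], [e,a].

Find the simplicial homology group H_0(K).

Take the total order a < b < c < d < e < f < g < h < i on the vertex set. Then K (dimension 1) consists of the simplices:

  0-simplices (9): a, b, c, d, e, f, g, h, i
  1-simplices (12): ae, ai, be, bf, cd, ce, de, ef, eg, eh, ei, gh

so the chain groups are C_0 ≅ Z^9, C_1 ≅ Z^12.

The boundary map ∂_1: C_1 → C_0 is given by ∂[p,q] = [q] − [p].
The resulting 9×12 matrix has rank 8, and its Smith normal form has invariant factors (1,1,1,1,1,1,1,1).

From H_k ≅ ker(∂_k) / im(∂_{k+1}) we obtain:

  H_0: rank C_0 − rank ∂_1 = 9 − 8 = 1, and the invariant factors of ∂_1 are all 1, so H_0 = Z.

(K is a triangulation of a wedge of 4 circles.)

H_0 ≅ Z.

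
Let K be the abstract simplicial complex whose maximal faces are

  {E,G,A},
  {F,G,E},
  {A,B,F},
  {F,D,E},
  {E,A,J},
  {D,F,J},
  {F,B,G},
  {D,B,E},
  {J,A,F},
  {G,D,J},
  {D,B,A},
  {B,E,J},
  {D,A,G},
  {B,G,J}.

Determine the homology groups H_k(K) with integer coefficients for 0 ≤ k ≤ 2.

H_0 = Z,  H_1 = Z^2,  H_2 = Z.

Order the vertices as A < B < D < E < F < G < J. Listing each simplex with vertices in this order, K has dimension 2 with simplices:

  0-simplices (7): A, B, D, E, F, G, J
  1-simplices (21): AB, AD, AE, AF, AG, AJ, BD, BE, BF, BG, BJ, DE, DF, DG, DJ, EF, EG, EJ, FG, FJ, GJ
  2-simplices (14): ABD, ABF, ADG, AEG, AEJ, AFJ, BDE, BEJ, BFG, BGJ, DEF, DFJ, DGJ, EFG

giving chain groups C_0 ≅ Z^7, C_1 ≅ Z^21, C_2 ≅ Z^14.

Boundary ∂_1: C_1 → C_0 is given by ∂[p,q] = [q] − [p].
The 7×21 boundary matrix has rank 6 and Smith normal form diag(1,1,1,1,1,1).

The boundary map ∂_2: C_2 → C_1 acts by ∂[p,q,r] = [q,r] − [p,r] + [p,q]. For instance
  ∂ABD = BD − AD + AB,
  ∂ADG = DG − AG + AD.
This gives a 21×14 integer matrix of rank 13; reducing to Smith normal form yields diagonal entries (1,1,1,1,1,1,1,1,1,1,1,1,1).

Computing H_k = (kernel of ∂_k) / (image of ∂_{k+1}):

  H_0: rank C_0 − rank ∂_1 = 7 − 6 = 1, and the invariant factors of ∂_1 are all 1, so H_0 = Z.
  H_1: rank ker ∂_1 − rank ∂_2 = (21 − 6) − 13 = 2, and the invariant factors of ∂_2 are all 1, so H_1 = Z^2.
  H_2: rank ker ∂_2 − rank ∂_3 = (14 − 13) − 0 = 1, and there is no ∂_3, so H_2 = Z.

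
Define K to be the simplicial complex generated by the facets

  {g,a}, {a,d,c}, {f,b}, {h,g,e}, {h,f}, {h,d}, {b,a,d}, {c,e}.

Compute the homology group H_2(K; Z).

We work with the vertex ordering a < b < c < d < e < f < g < h. The simplices of K, each written with vertices in increasing order, are:

  0-simplices (8): a, b, c, d, e, f, g, h
  1-simplices (13): ab, ac, ad, ag, bd, bf, cd, ce, dh, eg, eh, fh, gh
  2-simplices (3): abd, acd, egh

so the chain groups are C_0 ≅ Z^8, C_1 ≅ Z^13, C_2 ≅ Z^3.

Boundary ∂_1: C_1 → C_0 sends each edge [p,q] (with p < q) to q − p. For instance
  ∂eh = h − e.
This gives a 8×13 integer matrix of rank 7; reducing to Smith normal form yields diagonal entries (1,1,1,1,1,1,1).

Boundary ∂_2: C_2 → C_1 acts by ∂[p,q,r] = [q,r] − [p,r] + [p,q]. For instance
  ∂abd = bd − ad + ab,
  ∂egh = gh − eh + eg.
As a 13×3 matrix over Z this has rank 3, with invariant factors (1,1,1).

Now H_k = ker ∂_k / im ∂_{k+1}, so:

  H_2: rank ker ∂_2 − rank ∂_3 = (3 − 3) − 0 = 0, and there is no ∂_3, so H_2 = 0.

H_2 ≅ 0.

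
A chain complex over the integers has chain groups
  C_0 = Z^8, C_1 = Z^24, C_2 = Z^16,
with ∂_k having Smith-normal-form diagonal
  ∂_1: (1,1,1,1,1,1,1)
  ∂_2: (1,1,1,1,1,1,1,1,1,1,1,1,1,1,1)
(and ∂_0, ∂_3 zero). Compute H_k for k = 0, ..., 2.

H_0 = Z,  H_1 = Z^2,  H_2 = Z.

H_0: b_0 = 8 − 0 − 7 = 1; torsion from ∂_1 factors > 1: none. So H_0 = Z.
H_1: b_1 = 24 − 7 − 15 = 2; torsion from ∂_2 factors > 1: none. So H_1 = Z^2.
H_2: b_2 = 16 − 15 − 0 = 1; torsion from ∂_3 factors > 1: none. So H_2 = Z.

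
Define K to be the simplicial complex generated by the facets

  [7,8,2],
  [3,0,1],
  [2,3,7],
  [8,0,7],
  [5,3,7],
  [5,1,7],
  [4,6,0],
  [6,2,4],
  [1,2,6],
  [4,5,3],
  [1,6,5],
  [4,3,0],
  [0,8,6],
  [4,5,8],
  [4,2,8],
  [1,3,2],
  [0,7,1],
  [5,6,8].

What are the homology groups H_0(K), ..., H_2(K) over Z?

H_0 ≅ Z,  H_1 ≅ Z × Z/2,  H_2 = 0.

We work with the vertex ordering 0 < 1 < 2 < 3 < 4 < 5 < 6 < 7 < 8. The simplices of K, each written with vertices in increasing order, are:

  0-simplices (9): [0], [1], [2], [3], [4], [5], [6], [7], [8]
  1-simplices (27): (27 of them)
  2-simplices (18): [0,1,3], [0,1,7], [0,3,4], [0,4,6], [0,6,8], [0,7,8], [1,2,3], [1,2,6], [1,5,6], [1,5,7], [2,3,7], [2,4,6], [2,4,8], [2,7,8], [3,4,5], [3,5,7], [4,5,8], [5,6,8]

giving chain groups C_0 ≅ Z^9, C_1 ≅ Z^27, C_2 ≅ Z^18.

∂_1: C_1 → C_0 sends each edge [p,q] (with p < q) to q − p. For instance
  ∂[3,7] = [7] − [3].
The 9×27 boundary matrix has rank 8 and Smith normal form diag(1,1,1,1,1,1,1,1).

Boundary ∂_2: C_2 → C_1 acts by ∂[p,q,r] = [q,r] − [p,r] + [p,q]. For instance
  ∂[1,2,3] = [2,3] − [1,3] + [1,2],
  ∂[0,4,6] = [4,6] − [0,6] + [0,4].
The resulting 27×18 matrix has rank 18, and its Smith normal form has invariant factors (1,1,1,1,1,1,1,1,1,1,1,1,1,1,1,1,1,2).

Computing H_k = (kernel of ∂_k) / (image of ∂_{k+1}):

  H_0: rank C_0 − rank ∂_1 = 9 − 8 = 1, and the invariant factors of ∂_1 are all 1, so H_0 = Z.
  H_1: rank ker ∂_1 − rank ∂_2 = (27 − 8) − 18 = 1, and ∂_2 has invariant factor 2 > 1, so H_1 = Z × Z/2.
  H_2: rank ker ∂_2 − rank ∂_3 = (18 − 18) − 0 = 0, and there is no ∂_3, so H_2 = 0.

As a check, the Euler characteristic is 9 − 27 + 18 = 0, which agrees with 1 − 1 + 0 = 0.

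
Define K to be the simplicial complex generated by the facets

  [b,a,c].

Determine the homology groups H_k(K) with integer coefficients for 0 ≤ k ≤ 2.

Take the total order a < b < c on the vertex set. Then K (dimension 2) consists of the simplices:

  0-simplices (3): a, b, c
  1-simplices (3): ab, ac, bc
  2-simplices (1): abc

giving chain groups C_0 ≅ Z^3, C_1 ≅ Z^3, C_2 ≅ Z^1.

Boundary ∂_1: C_1 → C_0 is given by ∂[p,q] = [q] − [p]. For instance
  ∂bc = c − b.
The 3×3 boundary matrix has rank 2 and Smith normal form diag(1,1).

Boundary ∂_2: C_2 → C_1 maps a triangle to the signed sum of its edges. For instance
  ∂abc = bc − ac + ab.
The resulting 3×1 matrix has rank 1, and its Smith normal form has invariant factors (1).

Computing H_k = (kernel of ∂_k) / (image of ∂_{k+1}):

  H_0: rank C_0 − rank ∂_1 = 3 − 2 = 1, and the invariant factors of ∂_1 are all 1, so H_0 = Z.
  H_1: rank ker ∂_1 − rank ∂_2 = (3 − 2) − 1 = 0, and the invariant factors of ∂_2 are all 1, so H_1 = 0.
  H_2: rank ker ∂_2 − rank ∂_3 = (1 − 1) − 0 = 0, and there is no ∂_3, so H_2 = 0.

(K is a triangulation of the 2-simplex.)

H_0 = Z,  H_1 = 0,  H_2 = 0.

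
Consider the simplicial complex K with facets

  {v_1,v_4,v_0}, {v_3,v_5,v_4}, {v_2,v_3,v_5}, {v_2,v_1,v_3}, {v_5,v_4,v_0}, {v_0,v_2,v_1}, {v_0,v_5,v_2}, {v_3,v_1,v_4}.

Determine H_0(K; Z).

H_0 = Z.

Order the vertices as v_0 < v_1 < v_2 < v_3 < v_4 < v_5. Listing each simplex with vertices in this order, K has dimension 2 with simplices:

  0-simplices (6): [v_0], [v_1], [v_2], [v_3], [v_4], [v_5]
  1-simplices (12): [v_0,v_1], [v_0,v_2], [v_0,v_4], [v_0,v_5], [v_1,v_2], [v_1,v_3], [v_1,v_4], [v_2,v_3], [v_2,v_5], [v_3,v_4], [v_3,v_5], [v_4,v_5]
  2-simplices (8): [v_0,v_1,v_2], [v_0,v_1,v_4], [v_0,v_2,v_5], [v_0,v_4,v_5], [v_1,v_2,v_3], [v_1,v_3,v_4], [v_2,v_3,v_5], [v_3,v_4,v_5]

giving chain groups C_0 ≅ Z^6, C_1 ≅ Z^12, C_2 ≅ Z^8.

The boundary map ∂_1: C_1 → C_0 maps an edge to its endpoints' difference, ∂[p,q] = q − p. For instance
  ∂[v_2,v_5] = [v_5] − [v_2].
As a 6×12 matrix over Z this has rank 5, with invariant factors (1,1,1,1,1).

Boundary ∂_2: C_2 → C_1 maps a triangle to the signed sum of its edges. For instance
  ∂[v_0,v_4,v_5] = [v_4,v_5] − [v_0,v_5] + [v_0,v_4],
  ∂[v_0,v_2,v_5] = [v_2,v_5] − [v_0,v_5] + [v_0,v_2].
As a 12×8 matrix over Z this has rank 7, with invariant factors (1,1,1,1,1,1,1).

Reading off H_k = ker ∂_k / im ∂_{k+1}:

  H_0: rank C_0 − rank ∂_1 = 6 − 5 = 1, and the invariant factors of ∂_1 are all 1, so H_0 ≅ Z.

(K is a triangulation of the 2-sphere S^2.)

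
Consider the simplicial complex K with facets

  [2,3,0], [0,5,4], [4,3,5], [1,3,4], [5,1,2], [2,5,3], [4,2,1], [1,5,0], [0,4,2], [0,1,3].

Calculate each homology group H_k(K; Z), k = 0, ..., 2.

K has 6 vertices, 15 edges, 10 triangles.
rank ∂_0 = 0, rank ∂_1 = 5 ⇒ b_0 = 6 − 0 − 5 = 1; all invariant factors of ∂_1 are 1 so no torsion. So H_0 = Z.
rank ∂_1 = 5, rank ∂_2 = 10 ⇒ b_1 = 15 − 5 − 10 = 0; ∂_2 has invariant factor(s) [2] giving torsion. So H_1 = Z/2Z.
rank ∂_2 = 10, rank ∂_3 = 0 ⇒ b_2 = 10 − 10 − 0 = 0. So H_2 = 0.

H_0 ≅ Z,  H_1 ≅ Z/2Z,  H_2 = 0.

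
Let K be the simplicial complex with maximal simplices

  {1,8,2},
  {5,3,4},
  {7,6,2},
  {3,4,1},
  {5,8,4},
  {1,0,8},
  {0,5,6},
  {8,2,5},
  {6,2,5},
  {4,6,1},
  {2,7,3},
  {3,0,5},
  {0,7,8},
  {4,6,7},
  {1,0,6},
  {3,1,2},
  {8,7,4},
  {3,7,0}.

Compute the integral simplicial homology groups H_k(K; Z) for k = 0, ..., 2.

We work with the vertex ordering 0 < 1 < 2 < 3 < 4 < 5 < 6 < 7 < 8. The simplices of K, each written with vertices in increasing order, are:

  0-simplices (9): [0], [1], [2], [3], [4], [5], [6], [7], [8]
  1-simplices (27): (27 of them)
  2-simplices (18): [0,1,6], [0,1,8], [0,3,5], [0,3,7], [0,5,6], [0,7,8], [1,2,3], [1,2,8], [1,3,4], [1,4,6], [2,3,7], [2,5,6], [2,5,8], [2,6,7], [3,4,5], [4,5,8], [4,6,7], [4,7,8]

giving chain groups C_0 ≅ Z^9, C_1 ≅ Z^27, C_2 ≅ Z^18.

The boundary map ∂_1: C_1 → C_0 maps an edge to its endpoints' difference, ∂[p,q] = q − p. For instance
  ∂[4,5] = [5] − [4].
This gives a 9×27 integer matrix of rank 8; reducing to Smith normal form yields diagonal entries (1,1,1,1,1,1,1,1).

∂_2: C_2 → C_1 sends each 2-simplex [p,q,r] to [q,r] − [p,r] + [p,q]. For instance
  ∂[4,5,8] = [5,8] − [4,8] + [4,5],
  ∂[3,4,5] = [4,5] − [3,5] + [3,4].
As a 27×18 matrix over Z this has rank 17, with invariant factors (1,1,1,1,1,1,1,1,1,1,1,1,1,1,1,1,1).

Computing H_k = (kernel of ∂_k) / (image of ∂_{k+1}):

  H_0: rank C_0 − rank ∂_1 = 9 − 8 = 1, and the invariant factors of ∂_1 are all 1, so H_0 ≅ Z.
  H_1: rank ker ∂_1 − rank ∂_2 = (27 − 8) − 17 = 2, and the invariant factors of ∂_2 are all 1, so H_1 ≅ Z^2.
  H_2: rank ker ∂_2 − rank ∂_3 = (18 − 17) − 0 = 1, and there is no ∂_3, so H_2 ≅ Z.

As a check, the Euler characteristic is 9 − 27 + 18 = 0, which agrees with 1 − 2 + 1 = 0.

H_0 ≅ Z,  H_1 ≅ Z^2,  H_2 ≅ Z.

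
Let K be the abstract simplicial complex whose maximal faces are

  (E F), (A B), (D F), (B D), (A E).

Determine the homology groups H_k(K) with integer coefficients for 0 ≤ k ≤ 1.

H_0 = Z,  H_1 = Z.

We work with the vertex ordering A < B < D < E < F. The simplices of K, each written with vertices in increasing order, are:

  0-simplices (5): A, B, D, E, F
  1-simplices (5): AB, AE, BD, DF, EF

giving chain groups C_0 ≅ Z^5, C_1 ≅ Z^5.

Boundary ∂_1: C_1 → C_0 maps an edge to its endpoints' difference, ∂[p,q] = q − p.
As a 5×5 matrix over Z this has rank 4, with invariant factors (1,1,1,1).

Reading off H_k = ker ∂_k / im ∂_{k+1}:

  H_0: rank C_0 − rank ∂_1 = 5 − 4 = 1, and the invariant factors of ∂_1 are all 1, so H_0 = Z.
  H_1: rank ker ∂_1 − rank ∂_2 = (5 − 4) − 0 = 1, and there is no ∂_2, so H_1 = Z.

As a check, the Euler characteristic is 5 − 5 = 0, which agrees with 1 − 1 = 0.
(K is a triangulation of the circle S^1.)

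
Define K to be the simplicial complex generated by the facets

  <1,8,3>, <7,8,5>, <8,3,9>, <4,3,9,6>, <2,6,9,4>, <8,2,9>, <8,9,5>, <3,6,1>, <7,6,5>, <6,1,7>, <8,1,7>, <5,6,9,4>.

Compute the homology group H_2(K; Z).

H_2 ≅ Z.

Order the vertices as 1 < 2 < 3 < 4 < 5 < 6 < 7 < 8 < 9. Listing each simplex with vertices in this order, K has dimension 3 with simplices:

  0-simplices (9): [1], [2], [3], [4], [5], [6], [7], [8], [9]
  1-simplices (23): [1,3], [1,6], [1,7], [1,8], [2,4], [2,6], [2,8], [2,9], [3,4], [3,6], [3,8], [3,9], [4,5], [4,6], [4,9], [5,6], [5,7], [5,8], [5,9], [6,7], [6,9], [7,8], [8,9]
  2-simplices (19): (19 of them)
  3-simplices (3): [2,4,6,9], [3,4,6,9], [4,5,6,9]

so the chain groups are C_0 ≅ Z^9, C_1 ≅ Z^23, C_2 ≅ Z^19, C_3 ≅ Z^3.

Boundary ∂_1: C_1 → C_0 is given by ∂[p,q] = [q] − [p].
The resulting 9×23 matrix has rank 8, and its Smith normal form has invariant factors (1,1,1,1,1,1,1,1).

∂_2: C_2 → C_1 maps a triangle to the signed sum of its edges. For instance
  ∂[3,6,9] = [6,9] − [3,9] + [3,6],
  ∂[1,3,6] = [3,6] − [1,6] + [1,3].
The 23×19 boundary matrix has rank 15 and Smith normal form diag(1,1,1,1,1,1,1,1,1,1,1,1,1,1,1).

Boundary ∂_3: C_3 → C_2 sends each 3-simplex σ to the alternating sum Σ_i (−1)^i (σ with its i-th vertex removed). For instance
  ∂[4,5,6,9] = [5,6,9] − [4,6,9] + [4,5,9] − [4,5,6],
  ∂[2,4,6,9] = [4,6,9] − [2,6,9] + [2,4,9] − [2,4,6].
As a 19×3 matrix over Z this has rank 3, with invariant factors (1,1,1).

Now H_k = ker ∂_k / im ∂_{k+1}, so:

  H_2: rank ker ∂_2 − rank ∂_3 = (19 − 15) − 3 = 1, and the invariant factors of ∂_3 are all 1, so H_2 ≅ Z.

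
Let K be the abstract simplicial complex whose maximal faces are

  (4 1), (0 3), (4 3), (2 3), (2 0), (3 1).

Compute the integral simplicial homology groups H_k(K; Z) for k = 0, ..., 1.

H_0 = Z,  H_1 = Z^2.

K has 5 vertices, 6 edges.
rank ∂_0 = 0, rank ∂_1 = 4 ⇒ b_0 = 5 − 0 − 4 = 1; all invariant factors of ∂_1 are 1 so no torsion. So H_0 = Z.
rank ∂_1 = 4, rank ∂_2 = 0 ⇒ b_1 = 6 − 4 − 0 = 2. So H_1 = Z^2.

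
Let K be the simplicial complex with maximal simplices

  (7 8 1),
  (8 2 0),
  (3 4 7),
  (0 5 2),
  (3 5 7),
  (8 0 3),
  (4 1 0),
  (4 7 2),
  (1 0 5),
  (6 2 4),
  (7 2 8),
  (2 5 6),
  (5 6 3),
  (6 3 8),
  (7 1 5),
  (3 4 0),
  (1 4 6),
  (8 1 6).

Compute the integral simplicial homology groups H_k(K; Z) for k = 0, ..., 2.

K has 9 vertices, 27 edges, 18 triangles.
rank ∂_0 = 0, rank ∂_1 = 8 ⇒ b_0 = 9 − 0 − 8 = 1; all invariant factors of ∂_1 are 1 so no torsion. So H_0 = Z.
rank ∂_1 = 8, rank ∂_2 = 17 ⇒ b_1 = 27 − 8 − 17 = 2; all invariant factors of ∂_2 are 1 so no torsion. So H_1 = Z^2.
rank ∂_2 = 17, rank ∂_3 = 0 ⇒ b_2 = 18 − 17 − 0 = 1. So H_2 = Z.

H_0 ≅ Z,  H_1 ≅ Z^2,  H_2 ≅ Z.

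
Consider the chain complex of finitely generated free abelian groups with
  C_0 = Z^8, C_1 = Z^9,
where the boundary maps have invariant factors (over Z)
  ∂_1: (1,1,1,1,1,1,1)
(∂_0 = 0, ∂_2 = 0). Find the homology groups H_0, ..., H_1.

H_0 = Z,  H_1 = Z^2.

H_0: b_0 = 8 − 0 − 7 = 1; torsion from ∂_1 factors > 1: none. So H_0 = Z.
H_1: b_1 = 9 − 7 − 0 = 2; torsion from ∂_2 factors > 1: none. So H_1 = Z^2.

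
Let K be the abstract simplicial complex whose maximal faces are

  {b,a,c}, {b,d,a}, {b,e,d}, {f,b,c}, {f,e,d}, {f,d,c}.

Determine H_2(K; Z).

H_2 ≅ 0.

Fix the vertex order a < b < c < d < e < f and write every simplex with vertices in increasing order. Then dim K = 2 and the simplices of K are:

  0-simplices (6): a, b, c, d, e, f
  1-simplices (12): ab, ac, ad, bc, bd, be, bf, cd, cf, de, df, ef
  2-simplices (6): abc, abd, bcf, bde, cdf, def

giving chain groups C_0 ≅ Z^6, C_1 ≅ Z^12, C_2 ≅ Z^6.

The boundary map ∂_1: C_1 → C_0 sends each edge [p,q] (with p < q) to q − p.
The resulting 6×12 matrix has rank 5, and its Smith normal form has invariant factors (1,1,1,1,1).

The boundary map ∂_2: C_2 → C_1 sends each 2-simplex [p,q,r] to [q,r] − [p,r] + [p,q]. For instance
  ∂cdf = df − cf + cd,
  ∂bcf = cf − bf + bc.
This gives a 12×6 integer matrix of rank 6; reducing to Smith normal form yields diagonal entries (1,1,1,1,1,1).

From H_k ≅ ker(∂_k) / im(∂_{k+1}) we obtain:

  H_2: rank ker ∂_2 − rank ∂_3 = (6 − 6) − 0 = 0, and there is no ∂_3, so H_2 ≅ 0.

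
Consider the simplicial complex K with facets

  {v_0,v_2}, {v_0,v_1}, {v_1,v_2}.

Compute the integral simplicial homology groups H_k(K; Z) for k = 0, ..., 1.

Take the total order v_0 < v_1 < v_2 on the vertex set. Then K (dimension 1) consists of the simplices:

  0-simplices (3): [v_0], [v_1], [v_2]
  1-simplices (3): [v_0,v_1], [v_0,v_2], [v_1,v_2]

Hence C_0 ≅ Z^3, C_1 ≅ Z^3.

The boundary map ∂_1: C_1 → C_0 is given by ∂[p,q] = [q] − [p]. For instance
  ∂[v_0,v_2] = [v_2] − [v_0].
The resulting 3×3 matrix has rank 2, and its Smith normal form has invariant factors (1,1).

Now H_k = ker ∂_k / im ∂_{k+1}, so:

  H_0: rank C_0 − rank ∂_1 = 3 − 2 = 1, and the invariant factors of ∂_1 are all 1, so H_0 ≅ Z.
  H_1: rank ker ∂_1 − rank ∂_2 = (3 − 2) − 0 = 1, and there is no ∂_2, so H_1 ≅ Z.

(K is a triangulation of the circle S^1.)

H_0 ≅ Z,  H_1 ≅ Z.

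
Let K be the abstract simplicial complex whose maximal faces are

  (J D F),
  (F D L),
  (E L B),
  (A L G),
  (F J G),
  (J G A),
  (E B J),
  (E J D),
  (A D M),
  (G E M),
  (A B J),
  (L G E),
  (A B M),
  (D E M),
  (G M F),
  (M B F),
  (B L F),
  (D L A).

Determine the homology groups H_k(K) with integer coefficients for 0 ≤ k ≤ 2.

We work with the vertex ordering A < B < D < E < F < G < J < L < M. The simplices of K, each written with vertices in increasing order, are:

  0-simplices (9): A, B, D, E, F, G, J, L, M
  1-simplices (27): AB, AD, AG, AJ, AL, AM, BE, BF, BJ, BL, BM, DE, DF, DJ, DL, DM, EG, EJ, EL, EM, FG, FJ, FL, FM, GJ, GL, GM
  2-simplices (18): ABJ, ABM, ADL, ADM, AGJ, AGL, BEJ, BEL, BFL, BFM, DEJ, DEM, DFJ, DFL, EGL, EGM, FGJ, FGM

so the chain groups are C_0 ≅ Z^9, C_1 ≅ Z^27, C_2 ≅ Z^18.

∂_1: C_1 → C_0 sends each edge [p,q] (with p < q) to q − p.
The resulting 9×27 matrix has rank 8, and its Smith normal form has invariant factors (1,1,1,1,1,1,1,1).

∂_2: C_2 → C_1 acts by ∂[p,q,r] = [q,r] − [p,r] + [p,q]. For instance
  ∂ADL = DL − AL + AD,
  ∂ABM = BM − AM + AB.
This gives a 27×18 integer matrix of rank 17; reducing to Smith normal form yields diagonal entries (1,1,1,1,1,1,1,1,1,1,1,1,1,1,1,1,1).

From H_k ≅ ker(∂_k) / im(∂_{k+1}) we obtain:

  H_0: rank C_0 − rank ∂_1 = 9 − 8 = 1, and the invariant factors of ∂_1 are all 1, so H_0 ≅ Z.
  H_1: rank ker ∂_1 − rank ∂_2 = (27 − 8) − 17 = 2, and the invariant factors of ∂_2 are all 1, so H_1 ≅ Z^2.
  H_2: rank ker ∂_2 − rank ∂_3 = (18 − 17) − 0 = 1, and there is no ∂_3, so H_2 ≅ Z.

As a check, the Euler characteristic is 9 − 27 + 18 = 0, which agrees with 1 − 2 + 1 = 0.

H_0 ≅ Z,  H_1 ≅ Z^2,  H_2 ≅ Z.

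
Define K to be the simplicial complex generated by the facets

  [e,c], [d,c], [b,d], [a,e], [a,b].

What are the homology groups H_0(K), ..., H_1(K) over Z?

H_0 ≅ Z,  H_1 ≅ Z.

We work with the vertex ordering a < b < c < d < e. The simplices of K, each written with vertices in increasing order, are:

  0-simplices (5): a, b, c, d, e
  1-simplices (5): ab, ae, bd, cd, ce

giving chain groups C_0 ≅ Z^5, C_1 ≅ Z^5.

∂_1: C_1 → C_0 sends each edge [p,q] (with p < q) to q − p. For instance
  ∂bd = d − b.
This gives a 5×5 integer matrix of rank 4; reducing to Smith normal form yields diagonal entries (1,1,1,1).

Reading off H_k = ker ∂_k / im ∂_{k+1}:

  H_0: rank C_0 − rank ∂_1 = 5 − 4 = 1, and the invariant factors of ∂_1 are all 1, so H_0 ≅ Z.
  H_1: rank ker ∂_1 − rank ∂_2 = (5 − 4) − 0 = 1, and there is no ∂_2, so H_1 ≅ Z.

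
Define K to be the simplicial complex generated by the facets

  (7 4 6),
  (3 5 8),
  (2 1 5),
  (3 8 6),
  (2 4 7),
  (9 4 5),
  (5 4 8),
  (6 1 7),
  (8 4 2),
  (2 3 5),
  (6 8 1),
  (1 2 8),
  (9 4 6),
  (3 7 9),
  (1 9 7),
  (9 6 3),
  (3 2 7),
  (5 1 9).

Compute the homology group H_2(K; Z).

H_2 = 0.

Order the vertices as 1 < 2 < 3 < 4 < 5 < 6 < 7 < 8 < 9. Listing each simplex with vertices in this order, K has dimension 2 with simplices:

  0-simplices (9): [1], [2], [3], [4], [5], [6], [7], [8], [9]
  1-simplices (27): (27 of them)
  2-simplices (18): [1,2,5], [1,2,8], [1,5,9], [1,6,7], [1,6,8], [1,7,9], [2,3,5], [2,3,7], [2,4,7], [2,4,8], [3,5,8], [3,6,8], [3,6,9], [3,7,9], [4,5,8], [4,5,9], [4,6,7], [4,6,9]

so the chain groups are C_0 ≅ Z^9, C_1 ≅ Z^27, C_2 ≅ Z^18.

The boundary map ∂_1: C_1 → C_0 maps an edge to its endpoints' difference, ∂[p,q] = q − p. For instance
  ∂[3,7] = [7] − [3].
The resulting 9×27 matrix has rank 8, and its Smith normal form has invariant factors (1,1,1,1,1,1,1,1).

The boundary map ∂_2: C_2 → C_1 maps a triangle to the signed sum of its edges. For instance
  ∂[2,4,7] = [4,7] − [2,7] + [2,4],
  ∂[2,4,8] = [4,8] − [2,8] + [2,4].
As a 27×18 matrix over Z this has rank 18, with invariant factors (1,1,1,1,1,1,1,1,1,1,1,1,1,1,1,1,1,2).

Now H_k = ker ∂_k / im ∂_{k+1}, so:

  H_2: rank ker ∂_2 − rank ∂_3 = (18 − 18) − 0 = 0, and there is no ∂_3, so H_2 ≅ 0.

(K is a triangulation of the Klein bottle.)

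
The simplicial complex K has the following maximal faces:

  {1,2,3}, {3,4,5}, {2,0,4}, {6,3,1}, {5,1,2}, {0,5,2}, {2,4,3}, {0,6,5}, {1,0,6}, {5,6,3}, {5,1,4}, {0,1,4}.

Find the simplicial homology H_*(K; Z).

Take the total order 0 < 1 < 2 < 3 < 4 < 5 < 6 on the vertex set. Then K (dimension 2) consists of the simplices:

  0-simplices (7): [0], [1], [2], [3], [4], [5], [6]
  1-simplices (18): [0,1], [0,2], [0,4], [0,5], [0,6], [1,2], [1,3], [1,4], [1,5], [1,6], [2,3], [2,4], [2,5], [3,4], [3,5], [3,6], [4,5], [5,6]
  2-simplices (12): [0,1,4], [0,1,6], [0,2,4], [0,2,5], [0,5,6], [1,2,3], [1,2,5], [1,3,6], [1,4,5], [2,3,4], [3,4,5], [3,5,6]

giving chain groups C_0 ≅ Z^7, C_1 ≅ Z^18, C_2 ≅ Z^12.

The boundary map ∂_1: C_1 → C_0 is given by ∂[p,q] = [q] − [p].
The 7×18 boundary matrix has rank 6 and Smith normal form diag(1,1,1,1,1,1).

Boundary ∂_2: C_2 → C_1 maps a triangle to the signed sum of its edges. For instance
  ∂[0,2,5] = [2,5] − [0,5] + [0,2],
  ∂[3,4,5] = [4,5] − [3,5] + [3,4].
This gives a 18×12 integer matrix of rank 12; reducing to Smith normal form yields diagonal entries (1,1,1,1,1,1,1,1,1,1,1,2).

Computing H_k = (kernel of ∂_k) / (image of ∂_{k+1}):

  H_0: rank C_0 − rank ∂_1 = 7 − 6 = 1, and the invariant factors of ∂_1 are all 1, so H_0 = Z.
  H_1: rank ker ∂_1 − rank ∂_2 = (18 − 6) − 12 = 0, and ∂_2 has invariant factor 2 > 1, so H_1 = Z/2Z.
  H_2: rank ker ∂_2 − rank ∂_3 = (12 − 12) − 0 = 0, and there is no ∂_3, so H_2 = 0.

As a check, the Euler characteristic is 7 − 18 + 12 = 1, which agrees with 1 − 0 + 0 = 1.

H_0 ≅ Z,  H_1 ≅ Z/2Z,  H_2 = 0.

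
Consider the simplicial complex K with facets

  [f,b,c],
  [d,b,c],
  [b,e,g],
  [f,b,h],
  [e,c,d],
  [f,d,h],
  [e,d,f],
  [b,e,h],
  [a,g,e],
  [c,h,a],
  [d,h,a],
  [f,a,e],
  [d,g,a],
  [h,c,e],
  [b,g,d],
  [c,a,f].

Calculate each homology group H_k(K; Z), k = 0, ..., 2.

H_0 = Z,  H_1 = Z^2,  H_2 = Z.

Fix the vertex order a < b < c < d < e < f < g < h and write every simplex with vertices in increasing order. Then dim K = 2 and the simplices of K are:

  0-simplices (8): a, b, c, d, e, f, g, h
  1-simplices (24): ac, ad, ae, af, ag, ah, bc, bd, be, bf, bg, bh, cd, ce, cf, ch, de, df, dg, dh, ef, eg, eh, fh
  2-simplices (16): acf, ach, adg, adh, aef, aeg, bcd, bcf, bdg, beg, beh, bfh, cde, ceh, def, dfh

so the chain groups are C_0 ≅ Z^8, C_1 ≅ Z^24, C_2 ≅ Z^16.

The boundary map ∂_1: C_1 → C_0 is given by ∂[p,q] = [q] − [p]. For instance
  ∂ae = e − a.
As a 8×24 matrix over Z this has rank 7, with invariant factors (1,1,1,1,1,1,1).

∂_2: C_2 → C_1 sends each 2-simplex [p,q,r] to [q,r] − [p,r] + [p,q]. For instance
  ∂bfh = fh − bh + bf,
  ∂adh = dh − ah + ad.
The resulting 24×16 matrix has rank 15, and its Smith normal form has invariant factors (1,1,1,1,1,1,1,1,1,1,1,1,1,1,1).

Reading off H_k = ker ∂_k / im ∂_{k+1}:

  H_0: rank C_0 − rank ∂_1 = 8 − 7 = 1, and the invariant factors of ∂_1 are all 1, so H_0 = Z.
  H_1: rank ker ∂_1 − rank ∂_2 = (24 − 7) − 15 = 2, and the invariant factors of ∂_2 are all 1, so H_1 = Z^2.
  H_2: rank ker ∂_2 − rank ∂_3 = (16 − 15) − 0 = 1, and there is no ∂_3, so H_2 = Z.

As a check, the Euler characteristic is 8 − 24 + 16 = 0, which agrees with 1 − 2 + 1 = 0.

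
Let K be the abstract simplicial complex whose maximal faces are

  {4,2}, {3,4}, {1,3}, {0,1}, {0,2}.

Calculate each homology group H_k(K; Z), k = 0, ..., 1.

H_0 ≅ Z,  H_1 ≅ Z.

We work with the vertex ordering 0 < 1 < 2 < 3 < 4. The simplices of K, each written with vertices in increasing order, are:

  0-simplices (5): [0], [1], [2], [3], [4]
  1-simplices (5): [0,1], [0,2], [1,3], [2,4], [3,4]

Hence C_0 ≅ Z^5, C_1 ≅ Z^5.

The boundary map ∂_1: C_1 → C_0 maps an edge to its endpoints' difference, ∂[p,q] = q − p. For instance
  ∂[1,3] = [3] − [1].
As a 5×5 matrix over Z this has rank 4, with invariant factors (1,1,1,1).

Reading off H_k = ker ∂_k / im ∂_{k+1}:

  H_0: rank C_0 − rank ∂_1 = 5 − 4 = 1, and the invariant factors of ∂_1 are all 1, so H_0 ≅ Z.
  H_1: rank ker ∂_1 − rank ∂_2 = (5 − 4) − 0 = 1, and there is no ∂_2, so H_1 ≅ Z.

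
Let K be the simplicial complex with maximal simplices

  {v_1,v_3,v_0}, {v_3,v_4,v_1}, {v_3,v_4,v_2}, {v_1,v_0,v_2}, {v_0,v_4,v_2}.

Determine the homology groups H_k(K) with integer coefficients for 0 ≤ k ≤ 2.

Fix the vertex order v_0 < v_1 < v_2 < v_3 < v_4 and write every simplex with vertices in increasing order. Then dim K = 2 and the simplices of K are:

  0-simplices (5): [v_0], [v_1], [v_2], [v_3], [v_4]
  1-simplices (10): [v_0,v_1], [v_0,v_2], [v_0,v_3], [v_0,v_4], [v_1,v_2], [v_1,v_3], [v_1,v_4], [v_2,v_3], [v_2,v_4], [v_3,v_4]
  2-simplices (5): [v_0,v_1,v_2], [v_0,v_1,v_3], [v_0,v_2,v_4], [v_1,v_3,v_4], [v_2,v_3,v_4]

so the chain groups are C_0 ≅ Z^5, C_1 ≅ Z^10, C_2 ≅ Z^5.

The boundary map ∂_1: C_1 → C_0 is given by ∂[p,q] = [q] − [p]. For instance
  ∂[v_0,v_3] = [v_3] − [v_0].
The resulting 5×10 matrix has rank 4, and its Smith normal form has invariant factors (1,1,1,1).

∂_2: C_2 → C_1 acts by ∂[p,q,r] = [q,r] − [p,r] + [p,q]. For instance
  ∂[v_2,v_3,v_4] = [v_3,v_4] − [v_2,v_4] + [v_2,v_3],
  ∂[v_1,v_3,v_4] = [v_3,v_4] − [v_1,v_4] + [v_1,v_3].
The 10×5 boundary matrix has rank 5 and Smith normal form diag(1,1,1,1,1).

Now H_k = ker ∂_k / im ∂_{k+1}, so:

  H_0: rank C_0 − rank ∂_1 = 5 − 4 = 1, and the invariant factors of ∂_1 are all 1, so H_0 = Z.
  H_1: rank ker ∂_1 − rank ∂_2 = (10 − 4) − 5 = 1, and the invariant factors of ∂_2 are all 1, so H_1 = Z.
  H_2: rank ker ∂_2 − rank ∂_3 = (5 − 5) − 0 = 0, and there is no ∂_3, so H_2 = 0.

As a check, the Euler characteristic is 5 − 10 + 5 = 0, which agrees with 1 − 1 + 0 = 0.

H_0 ≅ Z,  H_1 ≅ Z,  H_2 = 0.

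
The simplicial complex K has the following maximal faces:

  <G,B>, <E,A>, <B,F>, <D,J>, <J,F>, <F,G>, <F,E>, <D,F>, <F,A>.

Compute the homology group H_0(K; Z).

Fix the vertex order A < B < D < E < F < G < J and write every simplex with vertices in increasing order. Then dim K = 1 and the simplices of K are:

  0-simplices (7): A, B, D, E, F, G, J
  1-simplices (9): AE, AF, BF, BG, DF, DJ, EF, FG, FJ

Hence C_0 ≅ Z^7, C_1 ≅ Z^9.

∂_1: C_1 → C_0 maps an edge to its endpoints' difference, ∂[p,q] = q − p.
The 7×9 boundary matrix has rank 6 and Smith normal form diag(1,1,1,1,1,1).

From H_k ≅ ker(∂_k) / im(∂_{k+1}) we obtain:

  H_0: rank C_0 − rank ∂_1 = 7 − 6 = 1, and the invariant factors of ∂_1 are all 1, so H_0 = Z.

(K is a triangulation of a wedge of 3 circles.)

H_0 = Z.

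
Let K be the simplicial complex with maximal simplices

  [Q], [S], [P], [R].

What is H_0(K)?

H_0 ≅ Z^4.

Fix the vertex order P < Q < R < S and write every simplex with vertices in increasing order. Then dim K = 0 and the simplices of K are:

  0-simplices (4): P, Q, R, S

Hence C_0 ≅ Z^4.

Reading off H_k = ker ∂_k / im ∂_{k+1}:

  H_0: rank C_0 − rank ∂_1 = 4 − 0 = 4, and there is no ∂_1, so H_0 ≅ Z^4.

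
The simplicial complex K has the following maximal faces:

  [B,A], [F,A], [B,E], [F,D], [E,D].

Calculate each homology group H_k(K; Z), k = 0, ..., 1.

H_0 = Z,  H_1 = Z.

Take the total order A < B < D < E < F on the vertex set. Then K (dimension 1) consists of the simplices:

  0-simplices (5): A, B, D, E, F
  1-simplices (5): AB, AF, BE, DE, DF

Hence C_0 ≅ Z^5, C_1 ≅ Z^5.

The boundary map ∂_1: C_1 → C_0 sends each edge [p,q] (with p < q) to q − p. For instance
  ∂AB = B − A.
As a 5×5 matrix over Z this has rank 4, with invariant factors (1,1,1,1).

From H_k ≅ ker(∂_k) / im(∂_{k+1}) we obtain:

  H_0: rank C_0 − rank ∂_1 = 5 − 4 = 1, and the invariant factors of ∂_1 are all 1, so H_0 ≅ Z.
  H_1: rank ker ∂_1 − rank ∂_2 = (5 − 4) − 0 = 1, and there is no ∂_2, so H_1 ≅ Z.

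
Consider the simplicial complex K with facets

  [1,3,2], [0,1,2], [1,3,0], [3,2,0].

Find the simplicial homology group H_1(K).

Fix the vertex order 0 < 1 < 2 < 3 and write every simplex with vertices in increasing order. Then dim K = 2 and the simplices of K are:

  0-simplices (4): [0], [1], [2], [3]
  1-simplices (6): [0,1], [0,2], [0,3], [1,2], [1,3], [2,3]
  2-simplices (4): [0,1,2], [0,1,3], [0,2,3], [1,2,3]

Hence C_0 ≅ Z^4, C_1 ≅ Z^6, C_2 ≅ Z^4.

The boundary map ∂_1: C_1 → C_0 is given by ∂[p,q] = [q] − [p].
This gives a 4×6 integer matrix of rank 3; reducing to Smith normal form yields diagonal entries (1,1,1).

The boundary map ∂_2: C_2 → C_1 sends each 2-simplex [p,q,r] to [q,r] − [p,r] + [p,q]. For instance
  ∂[0,2,3] = [2,3] − [0,3] + [0,2],
  ∂[0,1,2] = [1,2] − [0,2] + [0,1].
The resulting 6×4 matrix has rank 3, and its Smith normal form has invariant factors (1,1,1).

Computing H_k = (kernel of ∂_k) / (image of ∂_{k+1}):

  H_1: rank ker ∂_1 − rank ∂_2 = (6 − 3) − 3 = 0, and the invariant factors of ∂_2 are all 1, so H_1 ≅ 0.

(K is a triangulation of the 2-sphere S^2.)

H_1 = 0.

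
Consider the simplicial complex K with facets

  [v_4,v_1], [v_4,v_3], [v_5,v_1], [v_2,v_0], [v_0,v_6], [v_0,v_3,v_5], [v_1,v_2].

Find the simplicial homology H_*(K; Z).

Take the total order v_0 < v_1 < v_2 < v_3 < v_4 < v_5 < v_6 on the vertex set. Then K (dimension 2) consists of the simplices:

  0-simplices (7): [v_0], [v_1], [v_2], [v_3], [v_4], [v_5], [v_6]
  1-simplices (9): [v_0,v_2], [v_0,v_3], [v_0,v_5], [v_0,v_6], [v_1,v_2], [v_1,v_4], [v_1,v_5], [v_3,v_4], [v_3,v_5]
  2-simplices (1): [v_0,v_3,v_5]

Hence C_0 ≅ Z^7, C_1 ≅ Z^9, C_2 ≅ Z^1.

∂_1: C_1 → C_0 is given by ∂[p,q] = [q] − [p].
This gives a 7×9 integer matrix of rank 6; reducing to Smith normal form yields diagonal entries (1,1,1,1,1,1).

Boundary ∂_2: C_2 → C_1 acts by ∂[p,q,r] = [q,r] − [p,r] + [p,q]. For instance
  ∂[v_0,v_3,v_5] = [v_3,v_5] − [v_0,v_5] + [v_0,v_3].
The resulting 9×1 matrix has rank 1, and its Smith normal form has invariant factors (1).

Now H_k = ker ∂_k / im ∂_{k+1}, so:

  H_0: rank C_0 − rank ∂_1 = 7 − 6 = 1, and the invariant factors of ∂_1 are all 1, so H_0 ≅ Z.
  H_1: rank ker ∂_1 − rank ∂_2 = (9 − 6) − 1 = 2, and the invariant factors of ∂_2 are all 1, so H_1 ≅ Z^2.
  H_2: rank ker ∂_2 − rank ∂_3 = (1 − 1) − 0 = 0, and there is no ∂_3, so H_2 ≅ 0.

H_0 ≅ Z,  H_1 ≅ Z^2,  H_2 = 0.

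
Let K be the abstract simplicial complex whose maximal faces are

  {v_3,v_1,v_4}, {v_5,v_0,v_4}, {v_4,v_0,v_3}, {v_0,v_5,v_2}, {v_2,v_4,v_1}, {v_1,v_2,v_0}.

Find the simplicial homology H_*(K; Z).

Take the total order v_0 < v_1 < v_2 < v_3 < v_4 < v_5 on the vertex set. Then K (dimension 2) consists of the simplices:

  0-simplices (6): [v_0], [v_1], [v_2], [v_3], [v_4], [v_5]
  1-simplices (12): [v_0,v_1], [v_0,v_2], [v_0,v_3], [v_0,v_4], [v_0,v_5], [v_1,v_2], [v_1,v_3], [v_1,v_4], [v_2,v_4], [v_2,v_5], [v_3,v_4], [v_4,v_5]
  2-simplices (6): [v_0,v_1,v_2], [v_0,v_2,v_5], [v_0,v_3,v_4], [v_0,v_4,v_5], [v_1,v_2,v_4], [v_1,v_3,v_4]

giving chain groups C_0 ≅ Z^6, C_1 ≅ Z^12, C_2 ≅ Z^6.

Boundary ∂_1: C_1 → C_0 is given by ∂[p,q] = [q] − [p]. For instance
  ∂[v_0,v_5] = [v_5] − [v_0].
As a 6×12 matrix over Z this has rank 5, with invariant factors (1,1,1,1,1).

The boundary map ∂_2: C_2 → C_1 maps a triangle to the signed sum of its edges. For instance
  ∂[v_0,v_1,v_2] = [v_1,v_2] − [v_0,v_2] + [v_0,v_1],
  ∂[v_0,v_2,v_5] = [v_2,v_5] − [v_0,v_5] + [v_0,v_2].
As a 12×6 matrix over Z this has rank 6, with invariant factors (1,1,1,1,1,1).

Now H_k = ker ∂_k / im ∂_{k+1}, so:

  H_0: rank C_0 − rank ∂_1 = 6 − 5 = 1, and the invariant factors of ∂_1 are all 1, so H_0 = Z.
  H_1: rank ker ∂_1 − rank ∂_2 = (12 − 5) − 6 = 1, and the invariant factors of ∂_2 are all 1, so H_1 = Z.
  H_2: rank ker ∂_2 − rank ∂_3 = (6 − 6) − 0 = 0, and there is no ∂_3, so H_2 = 0.

As a check, the Euler characteristic is 6 − 12 + 6 = 0, which agrees with 1 − 1 + 0 = 0.
(K is a triangulation of the cylinder S^1 x I.)

H_0 = Z,  H_1 = Z,  H_2 = 0.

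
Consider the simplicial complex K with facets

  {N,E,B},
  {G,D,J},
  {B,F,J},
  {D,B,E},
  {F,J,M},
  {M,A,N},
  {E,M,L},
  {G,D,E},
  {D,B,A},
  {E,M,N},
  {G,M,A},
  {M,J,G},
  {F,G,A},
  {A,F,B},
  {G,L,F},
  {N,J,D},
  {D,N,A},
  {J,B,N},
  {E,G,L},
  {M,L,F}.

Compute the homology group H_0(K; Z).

We work with the vertex ordering A < B < D < E < F < G < J < L < M < N. The simplices of K, each written with vertices in increasing order, are:

  0-simplices (10): A, B, D, E, F, G, J, L, M, N
  1-simplices (30): AB, AD, AF, AG, AM, AN, BD, BE, BF, BJ, BN, DE, DG, DJ, DN, EG, EL, EM, EN, FG, FJ, FL, FM, GJ, GL, GM, JM, JN, LM, MN
  2-simplices (20): ABD, ABF, ADN, AFG, AGM, AMN, BDE, BEN, BFJ, BJN, DEG, DGJ, DJN, EGL, ELM, EMN, FGL, FJM, FLM, GJM

Hence C_0 ≅ Z^10, C_1 ≅ Z^30, C_2 ≅ Z^20.

Boundary ∂_1: C_1 → C_0 is given by ∂[p,q] = [q] − [p]. For instance
  ∂LM = M − L.
This gives a 10×30 integer matrix of rank 9; reducing to Smith normal form yields diagonal entries (1,1,1,1,1,1,1,1,1).

∂_2: C_2 → C_1 sends each 2-simplex [p,q,r] to [q,r] − [p,r] + [p,q]. For instance
  ∂EMN = MN − EN + EM,
  ∂BFJ = FJ − BJ + BF.
The resulting 30×20 matrix has rank 20, and its Smith normal form has invariant factors (1,1,1,1,1,1,1,1,1,1,1,1,1,1,1,1,1,1,1,2).

From H_k ≅ ker(∂_k) / im(∂_{k+1}) we obtain:

  H_0: rank C_0 − rank ∂_1 = 10 − 9 = 1, and the invariant factors of ∂_1 are all 1, so H_0 = Z.

H_0 = Z.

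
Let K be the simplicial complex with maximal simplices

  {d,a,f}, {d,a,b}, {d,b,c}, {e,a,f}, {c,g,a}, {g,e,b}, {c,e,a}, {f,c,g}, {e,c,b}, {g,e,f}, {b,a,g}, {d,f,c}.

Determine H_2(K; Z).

H_2 = 0.

K has 7 vertices, 18 edges, 12 triangles.
rank ∂_2 = 12, rank ∂_3 = 0 ⇒ b_2 = 12 − 12 − 0 = 0. So H_2 ≅ 0.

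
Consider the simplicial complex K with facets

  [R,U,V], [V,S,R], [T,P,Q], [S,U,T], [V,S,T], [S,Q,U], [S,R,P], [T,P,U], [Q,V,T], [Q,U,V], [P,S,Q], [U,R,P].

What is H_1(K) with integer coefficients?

H_1 ≅ Z/2.

K has 7 vertices, 18 edges, 12 triangles.
rank ∂_1 = 6, rank ∂_2 = 12 ⇒ b_1 = 18 − 6 − 12 = 0; ∂_2 has invariant factor(s) [2] giving torsion. So H_1 = Z/2.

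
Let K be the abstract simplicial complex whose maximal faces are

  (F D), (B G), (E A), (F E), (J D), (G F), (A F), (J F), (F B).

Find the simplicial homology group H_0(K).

K has 7 vertices, 9 edges.
rank ∂_0 = 0, rank ∂_1 = 6 ⇒ b_0 = 7 − 0 − 6 = 1; all invariant factors of ∂_1 are 1 so no torsion. So H_0 ≅ Z.

H_0 ≅ Z.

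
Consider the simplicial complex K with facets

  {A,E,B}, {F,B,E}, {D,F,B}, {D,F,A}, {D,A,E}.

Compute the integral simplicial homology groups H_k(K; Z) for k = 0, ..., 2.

Fix the vertex order A < B < D < E < F and write every simplex with vertices in increasing order. Then dim K = 2 and the simplices of K are:

  0-simplices (5): A, B, D, E, F
  1-simplices (10): AB, AD, AE, AF, BD, BE, BF, DE, DF, EF
  2-simplices (5): ABE, ADE, ADF, BDF, BEF

so the chain groups are C_0 ≅ Z^5, C_1 ≅ Z^10, C_2 ≅ Z^5.

Boundary ∂_1: C_1 → C_0 is given by ∂[p,q] = [q] − [p].
The 5×10 boundary matrix has rank 4 and Smith normal form diag(1,1,1,1).

The boundary map ∂_2: C_2 → C_1 sends each 2-simplex [p,q,r] to [q,r] − [p,r] + [p,q]. For instance
  ∂BEF = EF − BF + BE,
  ∂BDF = DF − BF + BD.
This gives a 10×5 integer matrix of rank 5; reducing to Smith normal form yields diagonal entries (1,1,1,1,1).

Computing H_k = (kernel of ∂_k) / (image of ∂_{k+1}):

  H_0: rank C_0 − rank ∂_1 = 5 − 4 = 1, and the invariant factors of ∂_1 are all 1, so H_0 = Z.
  H_1: rank ker ∂_1 − rank ∂_2 = (10 − 4) − 5 = 1, and the invariant factors of ∂_2 are all 1, so H_1 = Z.
  H_2: rank ker ∂_2 − rank ∂_3 = (5 − 5) − 0 = 0, and there is no ∂_3, so H_2 = 0.

(K is a triangulation of the Möbius band.)

H_0 = Z,  H_1 = Z,  H_2 = 0.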